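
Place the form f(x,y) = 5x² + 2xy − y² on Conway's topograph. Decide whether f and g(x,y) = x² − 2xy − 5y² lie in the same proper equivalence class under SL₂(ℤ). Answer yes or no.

D₁ = 24, D₂ = 24
river cycle of f (length 2): (-1, 4, 2), (2, 4, -1)
river cycle of g (length 2): (1, 4, -2), (-2, 4, 1)
cycles differ ⇒ inequivalent

no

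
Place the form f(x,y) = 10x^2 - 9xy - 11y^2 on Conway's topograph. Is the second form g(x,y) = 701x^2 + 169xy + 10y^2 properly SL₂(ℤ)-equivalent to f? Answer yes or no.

D₁ = 521, D₂ = 521
river cycle of f (length 34): (-11, 9, 10), (10, 11, -10), (-10, 9, 11), (11, 13, -8), (-8, 19, 5), (5, 21, -4), (-4, 19, 10), (10, 21, -2), (-2, 19, 20), (20, 21, -1), … (24 more)
river cycle of g (length 34): (10, 11, -10), (-10, 9, 11), (11, 13, -8), (-8, 19, 5), (5, 21, -4), (-4, 19, 10), (10, 21, -2), (-2, 19, 20), (20, 21, -1), (-1, 21, 20), … (24 more)
cycles coincide ⇒ equivalent

yes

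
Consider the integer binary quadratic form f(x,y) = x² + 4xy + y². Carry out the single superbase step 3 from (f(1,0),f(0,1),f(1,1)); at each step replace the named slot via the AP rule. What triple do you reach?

start (1,1,6) = (f(1,0),f(0,1),f(1,1))
replace slot 3: 2·(1+1) − 6 = -2 → (1,1,-2)

1,1,-2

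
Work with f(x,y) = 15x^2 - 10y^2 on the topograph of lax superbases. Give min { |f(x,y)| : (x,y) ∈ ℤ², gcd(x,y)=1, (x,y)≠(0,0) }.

descent: ρ → (-10,20,5)  [lands on river]
river: ρ → (5,20,-10)
closes: descent 1, river 2
min |a| on river = 5

5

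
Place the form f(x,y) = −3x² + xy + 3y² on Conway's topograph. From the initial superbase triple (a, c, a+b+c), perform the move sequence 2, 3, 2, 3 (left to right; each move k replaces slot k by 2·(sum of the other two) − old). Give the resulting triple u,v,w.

start (-3,3,1) = (f(1,0),f(0,1),f(1,1))
replace slot 2: 2·((-3)+1) − 3 = -7 → (-3,-7,1)
replace slot 3: 2·((-3)+(-7)) − 1 = -21 → (-3,-7,-21)
replace slot 2: 2·((-3)+(-21)) − (-7) = -41 → (-3,-41,-21)
replace slot 3: 2·((-3)+(-41)) − (-21) = -67 → (-3,-41,-67)

-3,-41,-67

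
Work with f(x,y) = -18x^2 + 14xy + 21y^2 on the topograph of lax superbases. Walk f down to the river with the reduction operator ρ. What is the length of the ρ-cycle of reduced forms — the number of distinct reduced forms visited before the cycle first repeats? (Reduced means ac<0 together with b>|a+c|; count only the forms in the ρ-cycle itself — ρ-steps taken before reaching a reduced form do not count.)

D = 1708, ⌊√D⌋ = 41
river: ρ → (21,28,-11)
river: ρ → (-11,38,6)
river: ρ → (6,34,-23)
river: ρ → (-23,12,17)
river: ρ → (17,22,-18)
river: ρ → (-18,14,21)
ρ-cycle length = 6 (tail of 0 descent steps not counted)

6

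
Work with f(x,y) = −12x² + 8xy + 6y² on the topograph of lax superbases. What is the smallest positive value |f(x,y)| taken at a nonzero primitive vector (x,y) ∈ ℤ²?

river: ρ → (6,16,-4)
river: ρ → (-4,16,6)
river: ρ → (6,8,-12)
river: ρ → (-12,16,2)
river: ρ → (2,16,-12)
river: ρ → (-12,8,6)
closes: descent 0, river 6
min |a| on river = 2

2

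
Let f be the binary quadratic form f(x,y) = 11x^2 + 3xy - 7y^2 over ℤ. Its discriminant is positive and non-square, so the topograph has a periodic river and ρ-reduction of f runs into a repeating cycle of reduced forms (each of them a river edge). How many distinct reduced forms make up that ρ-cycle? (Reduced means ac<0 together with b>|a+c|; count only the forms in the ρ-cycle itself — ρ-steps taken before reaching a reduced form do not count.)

D = 317, ⌊√D⌋ = 17
descent: ρ → (-7,11,7)  [lands on river]
river: ρ → (7,17,-1)
river: ρ → (-1,17,7)
river: ρ → (7,11,-7)
river: ρ → (-7,17,1)
river: ρ → (1,17,-7)
ρ-cycle length = 6 (tail of 1 descent step not counted)

6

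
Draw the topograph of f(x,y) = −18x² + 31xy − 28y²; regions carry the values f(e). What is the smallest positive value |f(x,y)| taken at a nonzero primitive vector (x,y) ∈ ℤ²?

translate: b→5 (≡-31 mod 36), so (18,-31,28)→(18,5,15)
flip: (18,5,15)→(15,-5,18)
reduced (well bottom): (15,-5,18) with a≤c, −a<b≤a
well minimum |f| = |-15| = 15 (negative-definite)

15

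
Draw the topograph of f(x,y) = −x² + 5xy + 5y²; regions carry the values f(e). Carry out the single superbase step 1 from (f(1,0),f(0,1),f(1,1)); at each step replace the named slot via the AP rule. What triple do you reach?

start (-1,5,9) = (f(1,0),f(0,1),f(1,1))
replace slot 1: 2·(5+9) − (-1) = 29 → (29,5,9)

29,5,9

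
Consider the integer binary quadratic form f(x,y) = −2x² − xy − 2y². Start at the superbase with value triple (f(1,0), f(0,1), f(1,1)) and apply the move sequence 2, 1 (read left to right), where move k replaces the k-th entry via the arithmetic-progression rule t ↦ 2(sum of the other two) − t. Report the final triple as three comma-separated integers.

start (-2,-2,-5) = (f(1,0),f(0,1),f(1,1))
replace slot 2: 2·((-2)+(-5)) − (-2) = -12 → (-2,-12,-5)
replace slot 1: 2·((-12)+(-5)) − (-2) = -32 → (-32,-12,-5)

-32,-12,-5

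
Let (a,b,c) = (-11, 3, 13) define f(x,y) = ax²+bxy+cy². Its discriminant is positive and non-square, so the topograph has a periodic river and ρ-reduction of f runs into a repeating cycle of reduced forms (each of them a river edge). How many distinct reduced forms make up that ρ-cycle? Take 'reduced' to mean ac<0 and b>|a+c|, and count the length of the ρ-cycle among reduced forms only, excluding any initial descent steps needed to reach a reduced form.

D = 581, ⌊√D⌋ = 24
river: ρ → (13,23,-1)
river: ρ → (-1,23,13)
river: ρ → (13,3,-11)
river: ρ → (-11,19,5)
river: ρ → (5,21,-7)
river: ρ → (-7,21,5)
river: ρ → (5,19,-11)
river: ρ → (-11,3,13)
ρ-cycle length = 8 (tail of 0 descent steps not counted)

8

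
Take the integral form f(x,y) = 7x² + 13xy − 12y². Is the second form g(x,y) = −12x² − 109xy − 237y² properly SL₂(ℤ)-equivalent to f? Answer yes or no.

D₁ = 505, D₂ = 505
river cycle of f (length 8): (-12, 11, 8), (8, 21, -2), (-2, 19, 18), (18, 17, -3), (-3, 19, 12), (12, 5, -10), (-10, 15, 7), (7, 13, -12)
river cycle of g (length 8): (-12, 11, 8), (8, 21, -2), (-2, 19, 18), (18, 17, -3), (-3, 19, 12), (12, 5, -10), (-10, 15, 7), (7, 13, -12)
cycles coincide ⇒ equivalent

yes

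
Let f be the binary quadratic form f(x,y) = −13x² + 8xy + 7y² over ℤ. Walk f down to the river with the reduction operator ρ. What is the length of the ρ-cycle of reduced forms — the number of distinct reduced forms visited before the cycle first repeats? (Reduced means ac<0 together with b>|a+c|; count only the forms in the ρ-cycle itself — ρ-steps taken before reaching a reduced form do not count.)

D = 428, ⌊√D⌋ = 20
river: ρ → (7,20,-1)
river: ρ → (-1,20,7)
river: ρ → (7,8,-13)
river: ρ → (-13,18,2)
river: ρ → (2,18,-13)
river: ρ → (-13,8,7)
ρ-cycle length = 6 (tail of 0 descent steps not counted)

6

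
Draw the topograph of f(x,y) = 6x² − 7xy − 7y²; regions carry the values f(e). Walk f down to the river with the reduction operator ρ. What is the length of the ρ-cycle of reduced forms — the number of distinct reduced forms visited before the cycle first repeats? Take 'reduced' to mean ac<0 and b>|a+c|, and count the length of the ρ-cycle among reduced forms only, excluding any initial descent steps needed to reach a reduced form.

D = 217, ⌊√D⌋ = 14
descent: ρ → (-7,7,6)  [lands on river]
river: ρ → (6,5,-8)
river: ρ → (-8,11,3)
river: ρ → (3,13,-4)
river: ρ → (-4,11,6)
river: ρ → (6,13,-2)
river: ρ → (-2,11,12)
river: ρ → (12,13,-1)
river: ρ → (-1,13,12)
river: ρ → (12,11,-2)
river: ρ → (-2,13,6)
river: ρ → (6,11,-4)
river: ρ → (-4,13,3)
river: ρ → (3,11,-8)
river: ρ → (-8,5,6)
river: ρ → (6,7,-7)
ρ-cycle length = 16 (tail of 1 descent step not counted)

16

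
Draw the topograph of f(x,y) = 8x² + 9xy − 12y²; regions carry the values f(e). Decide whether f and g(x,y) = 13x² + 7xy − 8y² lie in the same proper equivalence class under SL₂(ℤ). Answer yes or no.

D₁ = 465, D₂ = 465
river cycle of f (length 10): (-12, 15, 5), (5, 15, -12), (-12, 9, 8), (8, 7, -13), (-13, 19, 2), (2, 21, -3), (-3, 21, 2), (2, 19, -13), (-13, 7, 8), (8, 9, -12)
river cycle of g (length 10): (-8, 9, 12), (12, 15, -5), (-5, 15, 12), (12, 9, -8), (-8, 7, 13), (13, 19, -2), (-2, 21, 3), (3, 21, -2), (-2, 19, 13), (13, 7, -8)
cycles differ ⇒ inequivalent

no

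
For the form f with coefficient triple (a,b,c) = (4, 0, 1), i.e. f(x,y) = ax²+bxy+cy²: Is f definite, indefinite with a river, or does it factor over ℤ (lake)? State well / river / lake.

D = b²−4ac = 0² − 4·4·1 = -16
D < 0 ⇒ definite ⇒ every region one sign ⇒ single well

well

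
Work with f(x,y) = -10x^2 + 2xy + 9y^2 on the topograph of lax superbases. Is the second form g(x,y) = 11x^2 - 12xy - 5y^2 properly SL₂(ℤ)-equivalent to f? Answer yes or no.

D₁ = 364, D₂ = 364
river cycle of f (length 8): (9, 16, -3), (-3, 14, 14), (14, 14, -3), (-3, 16, 9), (9, 2, -10), (-10, 18, 1), (1, 18, -10), (-10, 2, 9)
river cycle of g (length 8): (-5, 12, 11), (11, 10, -6), (-6, 14, 7), (7, 14, -6), (-6, 10, 11), (11, 12, -5), (-5, 18, 2), (2, 18, -5)
cycles differ ⇒ inequivalent

no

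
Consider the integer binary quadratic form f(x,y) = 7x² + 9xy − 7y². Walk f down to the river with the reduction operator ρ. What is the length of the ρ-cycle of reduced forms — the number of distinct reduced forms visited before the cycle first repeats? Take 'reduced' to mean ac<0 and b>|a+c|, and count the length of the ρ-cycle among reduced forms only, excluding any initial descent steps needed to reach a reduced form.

D = 277, ⌊√D⌋ = 16
river: ρ → (-7,5,9)
river: ρ → (9,13,-3)
river: ρ → (-3,11,13)
river: ρ → (13,15,-1)
river: ρ → (-1,15,13)
river: ρ → (13,11,-3)
river: ρ → (-3,13,9)
river: ρ → (9,5,-7)
river: ρ → (-7,9,7)
river: ρ → (7,5,-9)
river: ρ → (-9,13,3)
river: ρ → (3,11,-13)
river: ρ → (-13,15,1)
river: ρ → (1,15,-13)
river: ρ → (-13,11,3)
river: ρ → (3,13,-9)
river: ρ → (-9,5,7)
river: ρ → (7,9,-7)
ρ-cycle length = 18 (tail of 0 descent steps not counted)

18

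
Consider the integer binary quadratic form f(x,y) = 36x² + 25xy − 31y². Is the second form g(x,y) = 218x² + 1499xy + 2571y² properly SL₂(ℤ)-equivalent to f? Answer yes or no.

D₁ = 5089, D₂ = 5089
river cycle of f (length 36): (-31, 37, 30), (30, 23, -38), (-38, 53, 15), (15, 67, -10), (-10, 53, 57), (57, 61, -6), (-6, 71, 2), (2, 69, -41), (-41, 13, 30), (30, 47, -24), … (26 more)
river cycle of g (length 36): (36, 25, -31), (-31, 37, 30), (30, 23, -38), (-38, 53, 15), (15, 67, -10), (-10, 53, 57), (57, 61, -6), (-6, 71, 2), (2, 69, -41), (-41, 13, 30), … (26 more)
cycles coincide ⇒ equivalent

yes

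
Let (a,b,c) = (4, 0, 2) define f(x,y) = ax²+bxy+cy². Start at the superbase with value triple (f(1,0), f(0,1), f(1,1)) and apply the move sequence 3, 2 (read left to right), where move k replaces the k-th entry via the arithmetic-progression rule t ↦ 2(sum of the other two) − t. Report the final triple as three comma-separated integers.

start (4,2,6) = (f(1,0),f(0,1),f(1,1))
replace slot 3: 2·(4+2) − 6 = 6 → (4,2,6)
replace slot 2: 2·(4+6) − 2 = 18 → (4,18,6)

4,18,6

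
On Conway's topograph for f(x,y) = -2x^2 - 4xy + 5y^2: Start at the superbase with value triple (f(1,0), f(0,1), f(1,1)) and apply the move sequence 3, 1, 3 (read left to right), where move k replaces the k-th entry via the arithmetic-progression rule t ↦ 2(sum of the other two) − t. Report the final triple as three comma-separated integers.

start (-2,5,-1) = (f(1,0),f(0,1),f(1,1))
replace slot 3: 2·((-2)+5) − (-1) = 7 → (-2,5,7)
replace slot 1: 2·(5+7) − (-2) = 26 → (26,5,7)
replace slot 3: 2·(26+5) − 7 = 55 → (26,5,55)

26,5,55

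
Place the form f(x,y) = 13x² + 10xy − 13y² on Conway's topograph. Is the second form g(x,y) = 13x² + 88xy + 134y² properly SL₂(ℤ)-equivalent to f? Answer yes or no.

D₁ = 776, D₂ = 776
river cycle of f (length 6): (-13, 16, 10), (10, 24, -5), (-5, 26, 5), (5, 24, -10), (-10, 16, 13), (13, 10, -13)
river cycle of g (length 6): (13, 10, -13), (-13, 16, 10), (10, 24, -5), (-5, 26, 5), (5, 24, -10), (-10, 16, 13)
cycles coincide ⇒ equivalent

yes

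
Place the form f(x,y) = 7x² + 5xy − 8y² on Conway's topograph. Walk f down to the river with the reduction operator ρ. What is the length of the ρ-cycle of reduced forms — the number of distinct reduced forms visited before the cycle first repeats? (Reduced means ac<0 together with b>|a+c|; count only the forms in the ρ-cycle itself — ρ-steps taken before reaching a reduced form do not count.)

D = 249, ⌊√D⌋ = 15
river: ρ → (-8,11,4)
river: ρ → (4,13,-5)
river: ρ → (-5,7,10)
river: ρ → (10,13,-2)
river: ρ → (-2,15,3)
river: ρ → (3,15,-2)
river: ρ → (-2,13,10)
river: ρ → (10,7,-5)
river: ρ → (-5,13,4)
river: ρ → (4,11,-8)
river: ρ → (-8,5,7)
river: ρ → (7,9,-6)
river: ρ → (-6,15,1)
river: ρ → (1,15,-6)
river: ρ → (-6,9,7)
river: ρ → (7,5,-8)
ρ-cycle length = 16 (tail of 0 descent steps not counted)

16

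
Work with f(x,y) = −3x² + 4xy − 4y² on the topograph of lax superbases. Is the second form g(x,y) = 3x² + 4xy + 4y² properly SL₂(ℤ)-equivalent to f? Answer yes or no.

D₁ = -32, D₂ = -32
f is negative-definite; reduce −f:
−f: translate: b→2 (≡-4 mod 6), so (3,-4,4)→(3,2,3)
−f: reduced (well bottom): (3,2,3) with a≤c, −a<b≤a
flip sign back: reduced form of f is (-3,-2,-3)
g: translate: b→-2 (≡4 mod 6), so (3,4,4)→(3,-2,3)
g: flip: (3,-2,3)→(3,2,3)
g: reduced (well bottom): (3,2,3) with a≤c, −a<b≤a
reduced forms (-3, -2, -3) vs (3, 2, 3) ⇒ inequivalent

no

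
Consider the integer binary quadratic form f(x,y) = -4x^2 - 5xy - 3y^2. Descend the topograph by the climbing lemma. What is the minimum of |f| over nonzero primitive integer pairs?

translate: b→-3 (≡5 mod 8), so (4,5,3)→(4,-3,2)
flip: (4,-3,2)→(2,3,4)
translate: b→-1 (≡3 mod 4), so (2,3,4)→(2,-1,3)
reduced (well bottom): (2,-1,3) with a≤c, −a<b≤a
well minimum |f| = |-2| = 2 (negative-definite)

2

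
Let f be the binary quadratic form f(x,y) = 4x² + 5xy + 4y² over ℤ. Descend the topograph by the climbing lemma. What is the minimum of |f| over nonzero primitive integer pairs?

translate: b→-3 (≡5 mod 8), so (4,5,4)→(4,-3,3)
flip: (4,-3,3)→(3,3,4)
reduced (well bottom): (3,3,4) with a≤c, −a<b≤a
well minimum = a = 3

3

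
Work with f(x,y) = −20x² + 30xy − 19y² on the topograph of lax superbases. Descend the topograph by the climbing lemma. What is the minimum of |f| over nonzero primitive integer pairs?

translate: b→10 (≡-30 mod 40), so (20,-30,19)→(20,10,9)
flip: (20,10,9)→(9,-10,20)
translate: b→8 (≡-10 mod 18), so (9,-10,20)→(9,8,19)
reduced (well bottom): (9,8,19) with a≤c, −a<b≤a
well minimum |f| = |-9| = 9 (negative-definite)

9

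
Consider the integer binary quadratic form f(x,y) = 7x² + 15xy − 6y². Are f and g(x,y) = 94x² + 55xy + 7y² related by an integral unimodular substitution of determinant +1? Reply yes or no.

D₁ = 393, D₂ = 393
river cycle of f (length 16): (-6, 9, 13), (13, 17, -2), (-2, 19, 4), (4, 13, -14), (-14, 15, 3), (3, 15, -14), (-14, 13, 4), (4, 19, -2), (-2, 17, 13), (13, 9, -6), … (6 more)
river cycle of g (length 16): (7, 15, -6), (-6, 9, 13), (13, 17, -2), (-2, 19, 4), (4, 13, -14), (-14, 15, 3), (3, 15, -14), (-14, 13, 4), (4, 19, -2), (-2, 17, 13), … (6 more)
cycles coincide ⇒ equivalent

yes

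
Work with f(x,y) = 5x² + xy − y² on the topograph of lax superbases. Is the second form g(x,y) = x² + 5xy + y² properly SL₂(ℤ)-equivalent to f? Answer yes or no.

D₁ = 21, D₂ = 21
river cycle of f (length 2): (-1, 3, 3), (3, 3, -1)
river cycle of g (length 2): (1, 3, -3), (-3, 3, 1)
cycles differ ⇒ inequivalent

no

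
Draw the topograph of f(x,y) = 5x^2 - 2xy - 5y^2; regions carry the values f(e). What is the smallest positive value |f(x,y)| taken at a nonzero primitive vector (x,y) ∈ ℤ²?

descent: ρ → (-5,2,5)  [lands on river]
river: ρ → (5,8,-2)
river: ρ → (-2,8,5)
river: ρ → (5,2,-5)
river: ρ → (-5,8,2)
river: ρ → (2,8,-5)
closes: descent 1, river 6
min |a| on river = 2

2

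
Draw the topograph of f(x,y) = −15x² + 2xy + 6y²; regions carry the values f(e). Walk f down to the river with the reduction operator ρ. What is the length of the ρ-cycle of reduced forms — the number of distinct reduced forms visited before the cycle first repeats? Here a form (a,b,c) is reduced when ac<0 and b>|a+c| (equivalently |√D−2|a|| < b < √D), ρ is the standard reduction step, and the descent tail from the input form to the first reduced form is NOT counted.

D = 364, ⌊√D⌋ = 19
descent: ρ → (6,10,-11)  [lands on river]
river: ρ → (-11,12,5)
river: ρ → (5,18,-2)
river: ρ → (-2,18,5)
river: ρ → (5,12,-11)
river: ρ → (-11,10,6)
river: ρ → (6,14,-7)
river: ρ → (-7,14,6)
ρ-cycle length = 8 (tail of 1 descent step not counted)

8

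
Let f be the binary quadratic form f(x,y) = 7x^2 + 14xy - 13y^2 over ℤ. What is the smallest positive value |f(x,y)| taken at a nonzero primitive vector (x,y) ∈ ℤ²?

river: ρ → (-13,12,8)
river: ρ → (8,20,-5)
river: ρ → (-5,20,8)
river: ρ → (8,12,-13)
river: ρ → (-13,14,7)
river: ρ → (7,14,-13)
closes: descent 0, river 6
min |a| on river = 5

5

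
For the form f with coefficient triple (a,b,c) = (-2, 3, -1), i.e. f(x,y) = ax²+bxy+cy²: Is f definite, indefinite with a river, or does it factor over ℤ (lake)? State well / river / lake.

D = b²−4ac = 3² − 4·(-2)·(-1) = 1
D = 1² is a perfect square ⇒ form factors over ℤ ⇒ lakes

lake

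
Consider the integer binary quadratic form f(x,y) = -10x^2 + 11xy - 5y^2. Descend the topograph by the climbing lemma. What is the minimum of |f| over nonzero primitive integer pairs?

translate: b→9 (≡-11 mod 20), so (10,-11,5)→(10,9,4)
flip: (10,9,4)→(4,-9,10)
translate: b→-1 (≡-9 mod 8), so (4,-9,10)→(4,-1,5)
reduced (well bottom): (4,-1,5) with a≤c, −a<b≤a
well minimum |f| = |-4| = 4 (negative-definite)

4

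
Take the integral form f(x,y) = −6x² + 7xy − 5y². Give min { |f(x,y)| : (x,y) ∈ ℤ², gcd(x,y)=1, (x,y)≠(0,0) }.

translate: b→5 (≡-7 mod 12), so (6,-7,5)→(6,5,4)
flip: (6,5,4)→(4,-5,6)
translate: b→3 (≡-5 mod 8), so (4,-5,6)→(4,3,5)
reduced (well bottom): (4,3,5) with a≤c, −a<b≤a
well minimum |f| = |-4| = 4 (negative-definite)

4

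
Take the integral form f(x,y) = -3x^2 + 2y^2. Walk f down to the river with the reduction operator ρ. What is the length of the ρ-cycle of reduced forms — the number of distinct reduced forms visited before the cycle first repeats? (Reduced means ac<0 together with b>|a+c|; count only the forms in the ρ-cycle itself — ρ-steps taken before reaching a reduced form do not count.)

D = 24, ⌊√D⌋ = 4
descent: ρ → (2,4,-1)  [lands on river]
river: ρ → (-1,4,2)
ρ-cycle length = 2 (tail of 1 descent step not counted)

2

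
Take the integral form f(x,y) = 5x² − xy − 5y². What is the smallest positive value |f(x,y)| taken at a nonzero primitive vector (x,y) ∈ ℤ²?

descent: ρ → (-5,1,5)  [lands on river]
river: ρ → (5,9,-1)
river: ρ → (-1,9,5)
river: ρ → (5,1,-5)
river: ρ → (-5,9,1)
river: ρ → (1,9,-5)
closes: descent 1, river 6
min |a| on river = 1

1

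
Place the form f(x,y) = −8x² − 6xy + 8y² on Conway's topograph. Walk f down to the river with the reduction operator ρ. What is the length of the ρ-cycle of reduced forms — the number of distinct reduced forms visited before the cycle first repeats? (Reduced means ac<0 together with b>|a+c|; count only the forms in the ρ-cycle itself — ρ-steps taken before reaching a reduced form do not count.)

D = 292, ⌊√D⌋ = 17
descent: ρ → (8,6,-8)  [lands on river]
river: ρ → (-8,10,6)
river: ρ → (6,14,-4)
river: ρ → (-4,10,12)
river: ρ → (12,14,-2)
river: ρ → (-2,14,12)
river: ρ → (12,10,-4)
river: ρ → (-4,14,6)
river: ρ → (6,10,-8)
river: ρ → (-8,6,8)
river: ρ → (8,10,-6)
river: ρ → (-6,14,4)
river: ρ → (4,10,-12)
river: ρ → (-12,14,2)
river: ρ → (2,14,-12)
river: ρ → (-12,10,4)
river: ρ → (4,14,-6)
river: ρ → (-6,10,8)
ρ-cycle length = 18 (tail of 1 descent step not counted)

18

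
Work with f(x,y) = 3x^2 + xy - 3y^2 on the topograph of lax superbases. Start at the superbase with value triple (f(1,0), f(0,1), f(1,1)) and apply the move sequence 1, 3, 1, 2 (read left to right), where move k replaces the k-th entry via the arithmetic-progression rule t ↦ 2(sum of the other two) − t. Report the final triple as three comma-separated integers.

start (3,-3,1) = (f(1,0),f(0,1),f(1,1))
replace slot 1: 2·((-3)+1) − 3 = -7 → (-7,-3,1)
replace slot 3: 2·((-7)+(-3)) − 1 = -21 → (-7,-3,-21)
replace slot 1: 2·((-3)+(-21)) − (-7) = -41 → (-41,-3,-21)
replace slot 2: 2·((-41)+(-21)) − (-3) = -121 → (-41,-121,-21)

-41,-121,-21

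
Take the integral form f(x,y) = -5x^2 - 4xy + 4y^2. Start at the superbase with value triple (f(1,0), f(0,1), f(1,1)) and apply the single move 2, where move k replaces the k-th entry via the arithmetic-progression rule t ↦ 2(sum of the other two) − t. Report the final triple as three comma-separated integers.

start (-5,4,-5) = (f(1,0),f(0,1),f(1,1))
replace slot 2: 2·((-5)+(-5)) − 4 = -24 → (-5,-24,-5)

-5,-24,-5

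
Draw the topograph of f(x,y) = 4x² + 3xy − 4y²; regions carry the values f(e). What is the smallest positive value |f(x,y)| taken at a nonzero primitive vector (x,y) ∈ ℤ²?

river: ρ → (-4,5,3)
river: ρ → (3,7,-2)
river: ρ → (-2,5,6)
river: ρ → (6,7,-1)
river: ρ → (-1,7,6)
river: ρ → (6,5,-2)
river: ρ → (-2,7,3)
river: ρ → (3,5,-4)
river: ρ → (-4,3,4)
river: ρ → (4,5,-3)
river: ρ → (-3,7,2)
river: ρ → (2,5,-6)
river: ρ → (-6,7,1)
river: ρ → (1,7,-6)
river: ρ → (-6,5,2)
river: ρ → (2,7,-3)
river: ρ → (-3,5,4)
river: ρ → (4,3,-4)
closes: descent 0, river 18
min |a| on river = 1

1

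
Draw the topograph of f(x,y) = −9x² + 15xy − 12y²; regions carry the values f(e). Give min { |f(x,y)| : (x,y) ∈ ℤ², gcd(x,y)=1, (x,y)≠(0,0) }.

translate: b→3 (≡-15 mod 18), so (9,-15,12)→(9,3,6)
flip: (9,3,6)→(6,-3,9)
reduced (well bottom): (6,-3,9) with a≤c, −a<b≤a
well minimum |f| = |-6| = 6 (negative-definite)

6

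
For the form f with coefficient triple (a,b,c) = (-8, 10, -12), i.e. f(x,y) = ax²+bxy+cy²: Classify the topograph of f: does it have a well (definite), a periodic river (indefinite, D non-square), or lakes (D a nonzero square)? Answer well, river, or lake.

D = b²−4ac = 10² − 4·(-8)·(-12) = -284
D < 0 ⇒ definite ⇒ every region one sign ⇒ single well

well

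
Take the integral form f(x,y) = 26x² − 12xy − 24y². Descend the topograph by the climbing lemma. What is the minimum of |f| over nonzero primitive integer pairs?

descent: ρ → (-24,12,26)  [lands on river]
river: ρ → (26,40,-10)
river: ρ → (-10,40,26)
river: ρ → (26,12,-24)
river: ρ → (-24,36,14)
river: ρ → (14,48,-6)
river: ρ → (-6,48,14)
river: ρ → (14,36,-24)
closes: descent 1, river 8
min |a| on river = 6

6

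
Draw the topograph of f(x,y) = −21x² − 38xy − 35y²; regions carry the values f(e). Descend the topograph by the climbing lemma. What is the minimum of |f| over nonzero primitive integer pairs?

translate: b→-4 (≡38 mod 42), so (21,38,35)→(21,-4,18)
flip: (21,-4,18)→(18,4,21)
reduced (well bottom): (18,4,21) with a≤c, −a<b≤a
well minimum |f| = |-18| = 18 (negative-definite)

18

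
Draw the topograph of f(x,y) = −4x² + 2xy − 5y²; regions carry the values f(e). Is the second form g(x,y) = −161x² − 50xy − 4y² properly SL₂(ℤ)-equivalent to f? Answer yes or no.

D₁ = -76, D₂ = -76
f is negative-definite; reduce −f:
−f: reduced (well bottom): (4,-2,5) with a≤c, −a<b≤a
flip sign back: reduced form of f is (-4,2,-5)
g is negative-definite; reduce −g:
−g: flip: (161,50,4)→(4,-50,161)
−g: translate: b→-2 (≡-50 mod 8), so (4,-50,161)→(4,-2,5)
−g: reduced (well bottom): (4,-2,5) with a≤c, −a<b≤a
flip sign back: reduced form of g is (-4,2,-5)
reduced forms (-4, 2, -5) vs (-4, 2, -5) ⇒ equivalent

yes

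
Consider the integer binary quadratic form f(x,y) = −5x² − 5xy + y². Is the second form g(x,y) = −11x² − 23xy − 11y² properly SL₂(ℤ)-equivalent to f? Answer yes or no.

D₁ = 45, D₂ = 45
river cycle of f (length 2): (1, 5, -5), (-5, 5, 1)
river cycle of g (length 2): (1, 5, -5), (-5, 5, 1)
cycles coincide ⇒ equivalent

yes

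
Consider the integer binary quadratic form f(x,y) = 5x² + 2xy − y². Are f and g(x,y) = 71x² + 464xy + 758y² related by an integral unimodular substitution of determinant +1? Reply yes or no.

D₁ = 24, D₂ = 24
river cycle of f (length 2): (-1, 4, 2), (2, 4, -1)
river cycle of g (length 2): (-1, 4, 2), (2, 4, -1)
cycles coincide ⇒ equivalent

yes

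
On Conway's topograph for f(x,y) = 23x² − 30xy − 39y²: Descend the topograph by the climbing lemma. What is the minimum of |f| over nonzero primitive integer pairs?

descent: ρ → (-39,30,23)  [lands on river]
river: ρ → (23,62,-7)
river: ρ → (-7,64,14)
river: ρ → (14,48,-39)
closes: descent 1, river 4
min |a| on river = 7

7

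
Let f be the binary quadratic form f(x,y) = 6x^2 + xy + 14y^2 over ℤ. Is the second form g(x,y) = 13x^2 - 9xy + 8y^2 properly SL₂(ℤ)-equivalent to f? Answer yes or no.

D₁ = -335, D₂ = -335
f: reduced (well bottom): (6,1,14) with a≤c, −a<b≤a
g: flip: (13,-9,8)→(8,9,13)
g: translate: b→-7 (≡9 mod 16), so (8,9,13)→(8,-7,12)
g: reduced (well bottom): (8,-7,12) with a≤c, −a<b≤a
reduced forms (6, 1, 14) vs (8, -7, 12) ⇒ inequivalent

no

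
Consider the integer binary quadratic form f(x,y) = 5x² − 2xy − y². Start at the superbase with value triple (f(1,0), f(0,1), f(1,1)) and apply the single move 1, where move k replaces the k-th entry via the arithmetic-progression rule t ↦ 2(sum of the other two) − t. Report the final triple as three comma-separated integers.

start (5,-1,2) = (f(1,0),f(0,1),f(1,1))
replace slot 1: 2·((-1)+2) − 5 = -3 → (-3,-1,2)

-3,-1,2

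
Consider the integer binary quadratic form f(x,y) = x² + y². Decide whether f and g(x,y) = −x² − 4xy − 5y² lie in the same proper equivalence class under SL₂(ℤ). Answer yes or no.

D₁ = -4, D₂ = -4
f: reduced (well bottom): (1,0,1) with a≤c, −a<b≤a
g is negative-definite; reduce −g:
−g: translate: b→0 (≡4 mod 2), so (1,4,5)→(1,0,1)
−g: reduced (well bottom): (1,0,1) with a≤c, −a<b≤a
flip sign back: reduced form of g is (-1,0,-1)
reduced forms (1, 0, 1) vs (-1, 0, -1) ⇒ inequivalent

no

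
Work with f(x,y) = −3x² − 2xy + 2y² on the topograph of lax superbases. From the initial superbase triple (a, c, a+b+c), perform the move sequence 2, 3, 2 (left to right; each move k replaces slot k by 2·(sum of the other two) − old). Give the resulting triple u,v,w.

start (-3,2,-3) = (f(1,0),f(0,1),f(1,1))
replace slot 2: 2·((-3)+(-3)) − 2 = -14 → (-3,-14,-3)
replace slot 3: 2·((-3)+(-14)) − (-3) = -31 → (-3,-14,-31)
replace slot 2: 2·((-3)+(-31)) − (-14) = -54 → (-3,-54,-31)

-3,-54,-31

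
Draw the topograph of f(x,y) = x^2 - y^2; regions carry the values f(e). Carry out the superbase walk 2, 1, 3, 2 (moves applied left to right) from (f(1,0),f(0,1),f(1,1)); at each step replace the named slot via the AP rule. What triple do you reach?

start (1,-1,0) = (f(1,0),f(0,1),f(1,1))
replace slot 2: 2·(1+0) − (-1) = 3 → (1,3,0)
replace slot 1: 2·(3+0) − 1 = 5 → (5,3,0)
replace slot 3: 2·(5+3) − 0 = 16 → (5,3,16)
replace slot 2: 2·(5+16) − 3 = 39 → (5,39,16)

5,39,16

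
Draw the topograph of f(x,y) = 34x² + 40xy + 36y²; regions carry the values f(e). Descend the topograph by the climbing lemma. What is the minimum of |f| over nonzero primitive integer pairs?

translate: b→-28 (≡40 mod 68), so (34,40,36)→(34,-28,30)
flip: (34,-28,30)→(30,28,34)
reduced (well bottom): (30,28,34) with a≤c, −a<b≤a
well minimum = a = 30

30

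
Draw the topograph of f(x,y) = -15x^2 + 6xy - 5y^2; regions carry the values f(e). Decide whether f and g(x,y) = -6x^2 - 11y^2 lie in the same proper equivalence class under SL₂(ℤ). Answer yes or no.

D₁ = -264, D₂ = -264
f is negative-definite; reduce −f:
−f: flip: (15,-6,5)→(5,6,15)
−f: translate: b→-4 (≡6 mod 10), so (5,6,15)→(5,-4,14)
−f: reduced (well bottom): (5,-4,14) with a≤c, −a<b≤a
flip sign back: reduced form of f is (-5,4,-14)
g is negative-definite; reduce −g:
−g: reduced (well bottom): (6,0,11) with a≤c, −a<b≤a
flip sign back: reduced form of g is (-6,0,-11)
reduced forms (-5, 4, -14) vs (-6, 0, -11) ⇒ inequivalent

no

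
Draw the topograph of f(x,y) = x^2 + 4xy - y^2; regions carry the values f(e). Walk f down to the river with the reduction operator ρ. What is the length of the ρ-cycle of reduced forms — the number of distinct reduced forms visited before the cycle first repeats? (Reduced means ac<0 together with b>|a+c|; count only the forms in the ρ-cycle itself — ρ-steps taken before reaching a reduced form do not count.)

D = 20, ⌊√D⌋ = 4
river: ρ → (-1,4,1)
river: ρ → (1,4,-1)
ρ-cycle length = 2 (tail of 0 descent steps not counted)

2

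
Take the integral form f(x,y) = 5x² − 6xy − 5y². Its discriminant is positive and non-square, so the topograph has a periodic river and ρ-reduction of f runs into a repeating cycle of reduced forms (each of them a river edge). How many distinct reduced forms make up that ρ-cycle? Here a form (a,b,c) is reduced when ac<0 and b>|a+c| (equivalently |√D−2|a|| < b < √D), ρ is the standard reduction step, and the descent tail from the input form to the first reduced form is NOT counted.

D = 136, ⌊√D⌋ = 11
descent: ρ → (-5,6,5)  [lands on river]
river: ρ → (5,4,-6)
river: ρ → (-6,8,3)
river: ρ → (3,10,-3)
river: ρ → (-3,8,6)
river: ρ → (6,4,-5)
ρ-cycle length = 6 (tail of 1 descent step not counted)

6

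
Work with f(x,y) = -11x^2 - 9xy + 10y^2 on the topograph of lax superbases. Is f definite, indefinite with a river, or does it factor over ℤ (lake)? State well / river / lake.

D = b²−4ac = (-9)² − 4·(-11)·10 = 521
D > 0 non-square ⇒ indefinite ⇒ periodic river

river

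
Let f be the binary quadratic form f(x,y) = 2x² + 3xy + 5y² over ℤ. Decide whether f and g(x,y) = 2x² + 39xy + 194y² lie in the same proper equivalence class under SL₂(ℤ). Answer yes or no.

D₁ = -31, D₂ = -31
f: translate: b→-1 (≡3 mod 4), so (2,3,5)→(2,-1,4)
f: reduced (well bottom): (2,-1,4) with a≤c, −a<b≤a
g: translate: b→-1 (≡39 mod 4), so (2,39,194)→(2,-1,4)
g: reduced (well bottom): (2,-1,4) with a≤c, −a<b≤a
reduced forms (2, -1, 4) vs (2, -1, 4) ⇒ equivalent

yes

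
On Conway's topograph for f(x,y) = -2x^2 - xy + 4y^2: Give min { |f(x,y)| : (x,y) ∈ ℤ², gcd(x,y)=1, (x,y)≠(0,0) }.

descent: ρ → (4,1,-2)
descent: ρ → (-2,3,3)  [lands on river]
river: ρ → (3,3,-2)
river: ρ → (-2,5,1)
river: ρ → (1,5,-2)
closes: descent 2, river 4
min |a| on river = 1

1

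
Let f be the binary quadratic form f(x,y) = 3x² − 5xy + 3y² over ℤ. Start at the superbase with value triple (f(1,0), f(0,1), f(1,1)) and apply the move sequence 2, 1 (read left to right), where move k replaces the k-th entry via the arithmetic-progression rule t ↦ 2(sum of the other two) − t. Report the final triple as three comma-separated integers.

start (3,3,1) = (f(1,0),f(0,1),f(1,1))
replace slot 2: 2·(3+1) − 3 = 5 → (3,5,1)
replace slot 1: 2·(5+1) − 3 = 9 → (9,5,1)

9,5,1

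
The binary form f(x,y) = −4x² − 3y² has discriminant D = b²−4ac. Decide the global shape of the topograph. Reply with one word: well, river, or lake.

D = b²−4ac = 0² − 4·(-4)·(-3) = -48
D < 0 ⇒ definite ⇒ every region one sign ⇒ single well

well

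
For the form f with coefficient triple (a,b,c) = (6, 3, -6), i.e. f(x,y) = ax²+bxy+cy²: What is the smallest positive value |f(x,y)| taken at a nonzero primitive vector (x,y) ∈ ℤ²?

river: ρ → (-6,9,3)
river: ρ → (3,9,-6)
river: ρ → (-6,3,6)
river: ρ → (6,9,-3)
river: ρ → (-3,9,6)
river: ρ → (6,3,-6)
closes: descent 0, river 6
min |a| on river = 3

3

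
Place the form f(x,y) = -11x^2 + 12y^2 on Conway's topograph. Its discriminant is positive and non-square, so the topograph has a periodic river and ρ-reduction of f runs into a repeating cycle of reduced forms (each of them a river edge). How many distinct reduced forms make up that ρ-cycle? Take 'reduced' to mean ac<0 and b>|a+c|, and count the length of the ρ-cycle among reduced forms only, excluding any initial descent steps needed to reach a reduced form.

D = 528, ⌊√D⌋ = 22
descent: ρ → (12,0,-11)
descent: ρ → (-11,22,1)  [lands on river]
river: ρ → (1,22,-11)
ρ-cycle length = 2 (tail of 2 descent steps not counted)

2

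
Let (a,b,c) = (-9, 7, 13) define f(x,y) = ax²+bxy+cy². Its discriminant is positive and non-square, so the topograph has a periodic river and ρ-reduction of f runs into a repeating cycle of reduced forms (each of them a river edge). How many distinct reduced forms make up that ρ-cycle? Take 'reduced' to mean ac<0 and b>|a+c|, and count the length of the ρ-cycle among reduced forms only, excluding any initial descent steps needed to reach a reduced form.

D = 517, ⌊√D⌋ = 22
river: ρ → (13,19,-3)
river: ρ → (-3,17,19)
river: ρ → (19,21,-1)
river: ρ → (-1,21,19)
river: ρ → (19,17,-3)
river: ρ → (-3,19,13)
river: ρ → (13,7,-9)
river: ρ → (-9,11,11)
river: ρ → (11,11,-9)
river: ρ → (-9,7,13)
ρ-cycle length = 10 (tail of 0 descent steps not counted)

10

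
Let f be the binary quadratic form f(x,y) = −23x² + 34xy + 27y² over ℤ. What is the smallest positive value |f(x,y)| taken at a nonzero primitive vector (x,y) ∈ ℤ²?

river: ρ → (27,20,-30)
river: ρ → (-30,40,17)
river: ρ → (17,28,-42)
river: ρ → (-42,56,3)
river: ρ → (3,58,-23)
river: ρ → (-23,34,27)
closes: descent 0, river 6
min |a| on river = 3

3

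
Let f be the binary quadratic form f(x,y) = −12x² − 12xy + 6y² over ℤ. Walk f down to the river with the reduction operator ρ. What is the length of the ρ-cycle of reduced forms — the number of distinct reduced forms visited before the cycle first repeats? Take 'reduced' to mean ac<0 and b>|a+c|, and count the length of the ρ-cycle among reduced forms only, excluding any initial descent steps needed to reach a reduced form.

D = 432, ⌊√D⌋ = 20
descent: ρ → (6,12,-12)  [lands on river]
river: ρ → (-12,12,6)
ρ-cycle length = 2 (tail of 1 descent step not counted)

2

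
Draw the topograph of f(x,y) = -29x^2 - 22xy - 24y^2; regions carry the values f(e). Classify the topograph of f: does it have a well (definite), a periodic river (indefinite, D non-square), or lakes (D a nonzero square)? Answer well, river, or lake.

D = b²−4ac = (-22)² − 4·(-29)·(-24) = -2300
D < 0 ⇒ definite ⇒ every region one sign ⇒ single well

well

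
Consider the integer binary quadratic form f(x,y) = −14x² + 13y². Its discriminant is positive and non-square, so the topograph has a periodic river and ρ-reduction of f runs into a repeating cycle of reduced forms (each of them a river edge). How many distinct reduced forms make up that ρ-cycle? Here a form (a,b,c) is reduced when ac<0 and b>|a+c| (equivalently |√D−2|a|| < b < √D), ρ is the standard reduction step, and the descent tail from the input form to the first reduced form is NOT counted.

D = 728, ⌊√D⌋ = 26
descent: ρ → (13,26,-1)  [lands on river]
river: ρ → (-1,26,13)
ρ-cycle length = 2 (tail of 1 descent step not counted)

2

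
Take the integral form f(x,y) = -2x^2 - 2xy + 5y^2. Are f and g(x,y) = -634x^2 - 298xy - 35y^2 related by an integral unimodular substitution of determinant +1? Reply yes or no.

D₁ = 44, D₂ = 44
river cycle of f (length 2): (-2, 6, 1), (1, 6, -2)
river cycle of g (length 2): (-2, 6, 1), (1, 6, -2)
cycles coincide ⇒ equivalent

yes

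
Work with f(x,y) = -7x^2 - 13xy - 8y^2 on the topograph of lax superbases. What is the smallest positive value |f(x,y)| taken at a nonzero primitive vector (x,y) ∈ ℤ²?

translate: b→-1 (≡13 mod 14), so (7,13,8)→(7,-1,2)
flip: (7,-1,2)→(2,1,7)
reduced (well bottom): (2,1,7) with a≤c, −a<b≤a
well minimum |f| = |-2| = 2 (negative-definite)

2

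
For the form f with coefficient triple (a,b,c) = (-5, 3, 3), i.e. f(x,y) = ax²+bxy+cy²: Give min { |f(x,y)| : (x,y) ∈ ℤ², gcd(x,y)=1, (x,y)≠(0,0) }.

river: ρ → (3,3,-5)
river: ρ → (-5,7,1)
river: ρ → (1,7,-5)
river: ρ → (-5,3,3)
closes: descent 0, river 4
min |a| on river = 1

1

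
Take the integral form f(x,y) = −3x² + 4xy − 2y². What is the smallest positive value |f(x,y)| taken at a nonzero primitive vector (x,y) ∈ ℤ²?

translate: b→2 (≡-4 mod 6), so (3,-4,2)→(3,2,1)
flip: (3,2,1)→(1,-2,3)
translate: b→0 (≡-2 mod 2), so (1,-2,3)→(1,0,2)
reduced (well bottom): (1,0,2) with a≤c, −a<b≤a
well minimum |f| = |-1| = 1 (negative-definite)

1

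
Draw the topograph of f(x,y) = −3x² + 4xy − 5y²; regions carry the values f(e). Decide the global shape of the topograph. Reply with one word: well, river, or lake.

D = b²−4ac = 4² − 4·(-3)·(-5) = -44
D < 0 ⇒ definite ⇒ every region one sign ⇒ single well

well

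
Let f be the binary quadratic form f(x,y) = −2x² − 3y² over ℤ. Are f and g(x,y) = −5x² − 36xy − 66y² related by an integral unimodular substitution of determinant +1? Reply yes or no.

D₁ = -24, D₂ = -24
f is negative-definite; reduce −f:
−f: reduced (well bottom): (2,0,3) with a≤c, −a<b≤a
flip sign back: reduced form of f is (-2,0,-3)
g is negative-definite; reduce −g:
−g: translate: b→-4 (≡36 mod 10), so (5,36,66)→(5,-4,2)
−g: flip: (5,-4,2)→(2,4,5)
−g: translate: b→0 (≡4 mod 4), so (2,4,5)→(2,0,3)
−g: reduced (well bottom): (2,0,3) with a≤c, −a<b≤a
flip sign back: reduced form of g is (-2,0,-3)
reduced forms (-2, 0, -3) vs (-2, 0, -3) ⇒ equivalent

yes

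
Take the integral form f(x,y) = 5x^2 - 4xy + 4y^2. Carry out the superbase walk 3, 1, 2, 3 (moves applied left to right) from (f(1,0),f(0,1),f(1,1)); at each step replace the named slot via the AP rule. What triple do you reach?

start (5,4,5) = (f(1,0),f(0,1),f(1,1))
replace slot 3: 2·(5+4) − 5 = 13 → (5,4,13)
replace slot 1: 2·(4+13) − 5 = 29 → (29,4,13)
replace slot 2: 2·(29+13) − 4 = 80 → (29,80,13)
replace slot 3: 2·(29+80) − 13 = 205 → (29,80,205)

29,80,205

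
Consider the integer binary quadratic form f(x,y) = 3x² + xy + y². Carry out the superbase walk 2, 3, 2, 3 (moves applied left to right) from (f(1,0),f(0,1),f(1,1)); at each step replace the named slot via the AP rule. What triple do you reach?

start (3,1,5) = (f(1,0),f(0,1),f(1,1))
replace slot 2: 2·(3+5) − 1 = 15 → (3,15,5)
replace slot 3: 2·(3+15) − 5 = 31 → (3,15,31)
replace slot 2: 2·(3+31) − 15 = 53 → (3,53,31)
replace slot 3: 2·(3+53) − 31 = 81 → (3,53,81)

3,53,81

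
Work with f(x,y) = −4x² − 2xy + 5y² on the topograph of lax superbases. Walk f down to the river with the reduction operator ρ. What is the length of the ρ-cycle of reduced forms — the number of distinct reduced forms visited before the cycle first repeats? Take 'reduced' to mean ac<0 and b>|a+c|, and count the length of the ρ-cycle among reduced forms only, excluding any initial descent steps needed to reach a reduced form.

D = 84, ⌊√D⌋ = 9
descent: ρ → (5,2,-4)  [lands on river]
river: ρ → (-4,6,3)
river: ρ → (3,6,-4)
river: ρ → (-4,2,5)
river: ρ → (5,8,-1)
river: ρ → (-1,8,5)
ρ-cycle length = 6 (tail of 1 descent step not counted)

6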